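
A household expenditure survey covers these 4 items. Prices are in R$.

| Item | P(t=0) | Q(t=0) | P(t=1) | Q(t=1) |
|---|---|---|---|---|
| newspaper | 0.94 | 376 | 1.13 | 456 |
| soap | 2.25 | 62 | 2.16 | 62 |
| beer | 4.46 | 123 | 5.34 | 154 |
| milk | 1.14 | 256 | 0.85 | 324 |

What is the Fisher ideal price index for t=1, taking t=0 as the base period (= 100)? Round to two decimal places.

107.52

Laspeyres component (base-period weights):
ΣP(t=1)Q(t=0) = 1.13×376 + 2.16×62 + 5.34×123 + 0.85×256 = 424.88 + 133.92 + 656.82 + 217.6 = 1433.22
ΣP(t=0)Q(t=0) = 0.94×376 + 2.25×62 + 4.46×123 + 1.14×256 = 353.44 + 139.5 + 548.58 + 291.84 = 1333.36
L = 1433.22 / 1333.36 × 100 = 107.4894
Paasche component (current-period weights):
ΣP(t=1)Q(t=1) = 1.13×456 + 2.16×62 + 5.34×154 + 0.85×324 = 515.28 + 133.92 + 822.36 + 275.4 = 1746.96
ΣP(t=0)Q(t=1) = 0.94×456 + 2.25×62 + 4.46×154 + 1.14×324 = 428.64 + 139.5 + 686.84 + 369.36 = 1624.34
P = 1746.96 / 1624.34 × 100 = 107.5489
Fisher = √(L × P) = √(107.4894 × 107.5489) = 107.5191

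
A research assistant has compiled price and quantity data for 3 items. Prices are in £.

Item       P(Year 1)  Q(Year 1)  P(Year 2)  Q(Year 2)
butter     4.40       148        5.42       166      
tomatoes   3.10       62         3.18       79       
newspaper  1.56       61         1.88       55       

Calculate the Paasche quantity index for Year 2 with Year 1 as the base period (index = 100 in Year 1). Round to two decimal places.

Paasche quantity index uses current-period prices as weights.
ΣP(Year 2)·Q(Year 2) = 5.42×166 + 3.18×79 + 1.88×55 = 899.72 + 251.22 + 103.4 = 1254.34
ΣP(Year 2)·Q(Year 1) = 5.42×148 + 3.18×62 + 1.88×61 = 802.16 + 197.16 + 114.68 = 1114
Index = 1254.34 / 1114 × 100 = 112.5978

112.60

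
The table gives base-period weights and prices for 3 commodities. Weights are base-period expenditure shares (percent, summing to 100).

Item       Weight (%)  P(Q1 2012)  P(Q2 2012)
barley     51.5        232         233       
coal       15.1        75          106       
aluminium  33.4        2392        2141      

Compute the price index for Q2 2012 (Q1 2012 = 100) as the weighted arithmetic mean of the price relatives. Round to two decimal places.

barley: 51.5 × (233/232) = 51.5 × 1.004310 = 51.7220
coal: 15.1 × (106/75) = 15.1 × 1.413333 = 21.3413
aluminium: 33.4 × (2141/2392) = 33.4 × 0.895067 = 29.8952
Index = Σ wᵢ·(p₁ᵢ/p₀ᵢ) = 51.7220 + 21.3413 + 29.8952 = 102.9586

102.96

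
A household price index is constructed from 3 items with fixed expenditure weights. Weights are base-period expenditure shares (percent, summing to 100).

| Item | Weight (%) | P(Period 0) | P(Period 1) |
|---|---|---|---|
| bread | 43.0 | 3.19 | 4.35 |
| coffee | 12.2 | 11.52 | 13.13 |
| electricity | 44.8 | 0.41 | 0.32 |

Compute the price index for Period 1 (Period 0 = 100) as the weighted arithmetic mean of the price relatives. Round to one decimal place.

bread: 43.0 × (4.35/3.19) = 43.0 × 1.363636 = 58.6364
coffee: 12.2 × (13.13/11.52) = 12.2 × 1.139757 = 13.9050
electricity: 44.8 × (0.32/0.41) = 44.8 × 0.780488 = 34.9659
Index = Σ wᵢ·(p₁ᵢ/p₀ᵢ) = 58.6364 + 13.9050 + 34.9659 = 107.5073

107.5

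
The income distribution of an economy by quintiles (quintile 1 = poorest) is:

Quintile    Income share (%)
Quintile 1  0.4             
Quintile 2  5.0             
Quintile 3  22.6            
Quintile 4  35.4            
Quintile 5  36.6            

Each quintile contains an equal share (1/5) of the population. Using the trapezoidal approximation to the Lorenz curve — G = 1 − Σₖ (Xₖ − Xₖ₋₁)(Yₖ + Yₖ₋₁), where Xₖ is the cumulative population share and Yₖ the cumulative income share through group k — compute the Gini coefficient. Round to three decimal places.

0.411

Cumulative income shares Yₖ: 0.0040, 0.0540, 0.2800, 0.6340, 1.0000
Σ (Xₖ−Xₖ₋₁)(Yₖ+Yₖ₋₁) = (1/5)(0.0040+0.0000) + (1/5)(0.0540+0.0040) + (1/5)(0.2800+0.0540) + (1/5)(0.6340+0.2800) + (1/5)(1.0000+0.6340)
  = 0.0008 + 0.0116 + 0.0668 + 0.1828 + 0.3268 = 0.5888
G = 1 − 0.5888 = 0.4112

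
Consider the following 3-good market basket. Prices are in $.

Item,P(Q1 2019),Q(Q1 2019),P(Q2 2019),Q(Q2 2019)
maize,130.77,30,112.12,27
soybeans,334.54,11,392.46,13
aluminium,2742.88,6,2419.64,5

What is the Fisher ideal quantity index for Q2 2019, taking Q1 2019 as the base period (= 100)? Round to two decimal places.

Laspeyres component (base-period weights):
ΣP(Q1 2019)Q(Q2 2019) = 130.77×27 + 334.54×13 + 2742.88×5 = 3530.79 + 4349.02 + 13714.4 = 21594.21
ΣP(Q1 2019)Q(Q1 2019) = 130.77×30 + 334.54×11 + 2742.88×6 = 3923.1 + 3679.94 + 16457.28 = 24060.32
L = 21594.21 / 24060.32 × 100 = 89.7503
Paasche component (current-period weights):
ΣP(Q2 2019)Q(Q2 2019) = 112.12×27 + 392.46×13 + 2419.64×5 = 3027.24 + 5101.98 + 12098.2 = 20227.42
ΣP(Q2 2019)Q(Q1 2019) = 112.12×30 + 392.46×11 + 2419.64×6 = 3363.6 + 4317.06 + 14517.84 = 22198.5
P = 20227.42 / 22198.5 × 100 = 91.1207
Fisher = √(L × P) = √(89.7503 × 91.1207) = 90.4329

90.43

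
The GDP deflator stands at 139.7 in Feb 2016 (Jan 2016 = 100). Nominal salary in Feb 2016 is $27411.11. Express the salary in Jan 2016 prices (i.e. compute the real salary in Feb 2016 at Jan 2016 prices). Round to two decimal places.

Real = Nominal ÷ (Index/100) = 27411.11 ÷ (139.7/100)
     = 27411.11 ÷ 1.397 = 19621.4102

19621.41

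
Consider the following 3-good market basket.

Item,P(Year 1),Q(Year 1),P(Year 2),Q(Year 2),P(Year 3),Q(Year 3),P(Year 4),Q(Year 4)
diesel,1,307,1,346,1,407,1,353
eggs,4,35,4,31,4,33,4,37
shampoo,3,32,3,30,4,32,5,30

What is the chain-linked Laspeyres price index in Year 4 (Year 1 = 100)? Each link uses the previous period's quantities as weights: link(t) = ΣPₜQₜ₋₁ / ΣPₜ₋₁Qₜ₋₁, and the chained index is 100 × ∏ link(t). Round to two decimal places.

110.41

Link Year 1→Year 2:
ΣP(Year 2)Q(Year 1) = 1×307 + 4×35 + 3×32 = 307 + 140 + 96 = 543
ΣP(Year 1)Q(Year 1) = 1×307 + 4×35 + 3×32 = 307 + 140 + 96 = 543
link = 543/543 = 1.000000
Link Year 2→Year 3:
ΣP(Year 3)Q(Year 2) = 1×346 + 4×31 + 4×30 = 346 + 124 + 120 = 590
ΣP(Year 2)Q(Year 2) = 1×346 + 4×31 + 3×30 = 346 + 124 + 90 = 560
link = 590/560 = 1.053571
Link Year 3→Year 4:
ΣP(Year 4)Q(Year 3) = 1×407 + 4×33 + 5×32 = 407 + 132 + 160 = 699
ΣP(Year 3)Q(Year 3) = 1×407 + 4×33 + 4×32 = 407 + 132 + 128 = 667
link = 699/667 = 1.047976
Chained index = 100 × 1.000000 × 1.053571 × 1.047976 = 110.4118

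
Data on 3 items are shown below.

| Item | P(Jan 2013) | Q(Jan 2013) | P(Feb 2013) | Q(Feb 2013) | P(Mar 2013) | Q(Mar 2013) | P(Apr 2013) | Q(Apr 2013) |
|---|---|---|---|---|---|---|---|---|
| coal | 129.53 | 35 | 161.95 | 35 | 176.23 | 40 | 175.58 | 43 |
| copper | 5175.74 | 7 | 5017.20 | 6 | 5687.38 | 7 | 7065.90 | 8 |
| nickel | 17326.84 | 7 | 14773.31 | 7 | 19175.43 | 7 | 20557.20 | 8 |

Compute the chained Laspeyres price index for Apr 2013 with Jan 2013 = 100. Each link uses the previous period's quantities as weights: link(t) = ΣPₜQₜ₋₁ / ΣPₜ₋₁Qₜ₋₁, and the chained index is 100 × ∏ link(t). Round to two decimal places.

Link Jan 2013→Feb 2013:
ΣP(Feb 2013)Q(Jan 2013) = 161.95×35 + 5017.20×7 + 14773.31×7 = 5668.25 + 35120.4 + 103413.17 = 144201.82
ΣP(Jan 2013)Q(Jan 2013) = 129.53×35 + 5175.74×7 + 17326.84×7 = 4533.55 + 36230.18 + 121287.88 = 162051.61
link = 144201.82/162051.61 = 0.889851
Link Feb 2013→Mar 2013:
ΣP(Mar 2013)Q(Feb 2013) = 176.23×35 + 5687.38×6 + 19175.43×7 = 6168.05 + 34124.28 + 134228.01 = 174520.34
ΣP(Feb 2013)Q(Feb 2013) = 161.95×35 + 5017.20×6 + 14773.31×7 = 5668.25 + 30103.2 + 103413.17 = 139184.62
link = 174520.34/139184.62 = 1.253877
Link Mar 2013→Apr 2013:
ΣP(Apr 2013)Q(Mar 2013) = 175.58×40 + 7065.90×7 + 20557.20×7 = 7023.2 + 49461.3 + 143900.4 = 200384.9
ΣP(Mar 2013)Q(Mar 2013) = 176.23×40 + 5687.38×7 + 19175.43×7 = 7049.2 + 39811.66 + 134228.01 = 181088.87
link = 200384.9/181088.87 = 1.106556
Chained index = 100 × 0.889851 × 1.253877 × 1.106556 = 123.4654

123.47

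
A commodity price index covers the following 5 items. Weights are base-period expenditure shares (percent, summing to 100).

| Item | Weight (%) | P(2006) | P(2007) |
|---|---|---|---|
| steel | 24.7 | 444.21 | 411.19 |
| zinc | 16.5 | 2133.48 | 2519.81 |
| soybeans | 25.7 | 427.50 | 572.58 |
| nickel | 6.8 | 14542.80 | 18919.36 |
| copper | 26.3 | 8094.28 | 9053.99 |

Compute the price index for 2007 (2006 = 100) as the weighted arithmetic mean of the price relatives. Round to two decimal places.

115.04

steel: 24.7 × (411.19/444.21) = 24.7 × 0.925666 = 22.8639
zinc: 16.5 × (2519.81/2133.48) = 16.5 × 1.181080 = 19.4878
soybeans: 25.7 × (572.58/427.50) = 25.7 × 1.339368 = 34.4218
nickel: 6.8 × (18919.36/14542.80) = 6.8 × 1.300943 = 8.8464
copper: 26.3 × (9053.99/8094.28) = 26.3 × 1.118566 = 29.4183
Index = Σ wᵢ·(p₁ᵢ/p₀ᵢ) = 22.8639 + 19.4878 + 34.4218 + 8.8464 + 29.4183 = 115.0382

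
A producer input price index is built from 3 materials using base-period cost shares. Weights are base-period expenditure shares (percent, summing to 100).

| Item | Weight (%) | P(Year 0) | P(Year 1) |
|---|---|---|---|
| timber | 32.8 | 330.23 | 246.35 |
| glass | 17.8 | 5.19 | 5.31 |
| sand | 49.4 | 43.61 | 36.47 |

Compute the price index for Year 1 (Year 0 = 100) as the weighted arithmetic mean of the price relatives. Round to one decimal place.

84.0

timber: 32.8 × (246.35/330.23) = 32.8 × 0.745995 = 24.4686
glass: 17.8 × (5.31/5.19) = 17.8 × 1.023121 = 18.2116
sand: 49.4 × (36.47/43.61) = 49.4 × 0.836276 = 41.3120
Index = Σ wᵢ·(p₁ᵢ/p₀ᵢ) = 24.4686 + 18.2116 + 41.3120 = 83.9922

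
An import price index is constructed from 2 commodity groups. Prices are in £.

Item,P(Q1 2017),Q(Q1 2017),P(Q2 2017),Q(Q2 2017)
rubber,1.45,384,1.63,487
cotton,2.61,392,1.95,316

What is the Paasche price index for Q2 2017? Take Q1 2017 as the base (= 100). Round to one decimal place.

92.1

Paasche price index uses current-period quantities as weights.
ΣP(Q2 2017)·Q(Q2 2017) = 1.63×487 + 1.95×316 = 793.81 + 616.2 = 1410.01
ΣP(Q1 2017)·Q(Q2 2017) = 1.45×487 + 2.61×316 = 706.15 + 824.76 = 1530.91
Index = 1410.01 / 1530.91 × 100 = 92.1027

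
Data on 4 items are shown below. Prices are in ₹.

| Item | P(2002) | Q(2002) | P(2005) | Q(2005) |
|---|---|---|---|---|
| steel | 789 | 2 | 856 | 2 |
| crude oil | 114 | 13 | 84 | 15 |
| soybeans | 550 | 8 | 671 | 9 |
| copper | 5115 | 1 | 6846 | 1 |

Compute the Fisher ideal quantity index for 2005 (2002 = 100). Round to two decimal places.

105.89

Laspeyres component (base-period weights):
ΣP(2002)Q(2005) = 789×2 + 114×15 + 550×9 + 5115×1 = 1578 + 1710 + 4950 + 5115 = 13353
ΣP(2002)Q(2002) = 789×2 + 114×13 + 550×8 + 5115×1 = 1578 + 1482 + 4400 + 5115 = 12575
L = 13353 / 12575 × 100 = 106.1869
Paasche component (current-period weights):
ΣP(2005)Q(2005) = 856×2 + 84×15 + 671×9 + 6846×1 = 1712 + 1260 + 6039 + 6846 = 15857
ΣP(2005)Q(2002) = 856×2 + 84×13 + 671×8 + 6846×1 = 1712 + 1092 + 5368 + 6846 = 15018
P = 15857 / 15018 × 100 = 105.5866
Fisher = √(L × P) = √(106.1869 × 105.5866) = 105.8863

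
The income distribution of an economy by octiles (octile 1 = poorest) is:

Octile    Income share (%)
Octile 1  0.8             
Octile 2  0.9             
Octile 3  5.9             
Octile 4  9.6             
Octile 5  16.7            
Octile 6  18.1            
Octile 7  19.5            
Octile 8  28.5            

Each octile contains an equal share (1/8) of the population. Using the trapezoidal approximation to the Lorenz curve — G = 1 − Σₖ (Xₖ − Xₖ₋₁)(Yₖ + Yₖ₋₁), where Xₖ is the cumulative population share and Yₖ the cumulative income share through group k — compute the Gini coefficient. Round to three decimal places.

0.413

Cumulative income shares Yₖ: 0.0080, 0.0170, 0.0760, 0.1720, 0.3390, 0.5200, 0.7150, 1.0000
Σ (Xₖ−Xₖ₋₁)(Yₖ+Yₖ₋₁) = (1/8)(0.0080+0.0000) + (1/8)(0.0170+0.0080) + (1/8)(0.0760+0.0170) + (1/8)(0.1720+0.0760) + (1/8)(0.3390+0.1720) + (1/8)(0.5200+0.3390) + (1/8)(0.7150+0.5200) + (1/8)(1.0000+0.7150)
  = 0.0010 + 0.0031 + 0.0116 + 0.0310 + 0.0639 + 0.1074 + 0.1544 + 0.2144 = 0.5867
G = 1 − 0.5867 = 0.4133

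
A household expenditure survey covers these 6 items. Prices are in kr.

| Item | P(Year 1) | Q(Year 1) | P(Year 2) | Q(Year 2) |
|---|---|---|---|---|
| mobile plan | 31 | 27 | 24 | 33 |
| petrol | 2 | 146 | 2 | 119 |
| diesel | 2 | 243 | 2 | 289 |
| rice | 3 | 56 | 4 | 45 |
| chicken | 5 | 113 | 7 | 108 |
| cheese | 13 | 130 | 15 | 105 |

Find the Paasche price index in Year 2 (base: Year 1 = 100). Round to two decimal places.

Paasche price index uses current-period quantities as weights.
ΣP(Year 2)·Q(Year 2) = 24×33 + 2×119 + 2×289 + 4×45 + 7×108 + 15×105 = 792 + 238 + 578 + 180 + 756 + 1575 = 4119
ΣP(Year 1)·Q(Year 2) = 31×33 + 2×119 + 2×289 + 3×45 + 5×108 + 13×105 = 1023 + 238 + 578 + 135 + 540 + 1365 = 3879
Index = 4119 / 3879 × 100 = 106.1872

106.19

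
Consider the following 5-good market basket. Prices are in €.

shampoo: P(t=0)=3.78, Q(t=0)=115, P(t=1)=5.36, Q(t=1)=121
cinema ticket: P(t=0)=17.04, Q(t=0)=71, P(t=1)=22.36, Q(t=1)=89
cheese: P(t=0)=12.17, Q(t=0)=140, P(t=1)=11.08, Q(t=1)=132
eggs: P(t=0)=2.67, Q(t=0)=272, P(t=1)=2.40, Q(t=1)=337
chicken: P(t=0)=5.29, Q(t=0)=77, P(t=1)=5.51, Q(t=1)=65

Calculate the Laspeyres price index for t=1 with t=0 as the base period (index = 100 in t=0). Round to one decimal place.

Laspeyres price index uses base-period quantities as weights.
ΣP(t=1)·Q(t=0) = 5.36×115 + 22.36×71 + 11.08×140 + 2.40×272 + 5.51×77 = 616.4 + 1587.56 + 1551.2 + 652.8 + 424.27 = 4832.23
ΣP(t=0)·Q(t=0) = 3.78×115 + 17.04×71 + 12.17×140 + 2.67×272 + 5.29×77 = 434.7 + 1209.84 + 1703.8 + 726.24 + 407.33 = 4481.91
Index = 4832.23 / 4481.91 × 100 = 107.8163

107.8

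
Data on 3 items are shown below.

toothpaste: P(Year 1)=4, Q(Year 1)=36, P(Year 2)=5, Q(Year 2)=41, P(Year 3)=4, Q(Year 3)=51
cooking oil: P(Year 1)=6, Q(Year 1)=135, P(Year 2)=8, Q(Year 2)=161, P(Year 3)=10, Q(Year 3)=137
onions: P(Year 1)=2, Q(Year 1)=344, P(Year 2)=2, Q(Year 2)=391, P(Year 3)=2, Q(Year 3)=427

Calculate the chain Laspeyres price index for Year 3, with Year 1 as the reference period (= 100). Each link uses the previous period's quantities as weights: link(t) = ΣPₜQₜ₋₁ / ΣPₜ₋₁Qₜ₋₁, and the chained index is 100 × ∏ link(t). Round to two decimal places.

Link Year 1→Year 2:
ΣP(Year 2)Q(Year 1) = 5×36 + 8×135 + 2×344 = 180 + 1080 + 688 = 1948
ΣP(Year 1)Q(Year 1) = 4×36 + 6×135 + 2×344 = 144 + 810 + 688 = 1642
link = 1948/1642 = 1.186358
Link Year 2→Year 3:
ΣP(Year 3)Q(Year 2) = 4×41 + 10×161 + 2×391 = 164 + 1610 + 782 = 2556
ΣP(Year 2)Q(Year 2) = 5×41 + 8×161 + 2×391 = 205 + 1288 + 782 = 2275
link = 2556/2275 = 1.123516
Chained index = 100 × 1.186358 × 1.123516 = 133.2893

133.29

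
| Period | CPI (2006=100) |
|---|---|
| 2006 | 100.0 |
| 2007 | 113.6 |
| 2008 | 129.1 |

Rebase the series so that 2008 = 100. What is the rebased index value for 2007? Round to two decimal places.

Rebased(2007) = 113.6 / 129.1 × 100 = 87.9938

87.99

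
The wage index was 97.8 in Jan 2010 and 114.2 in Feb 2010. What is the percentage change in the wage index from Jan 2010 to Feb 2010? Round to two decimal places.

16.77%

Change = (114.2 − 97.8) / 97.8 × 100
       = 16.4 / 97.8 × 100 = 16.7689%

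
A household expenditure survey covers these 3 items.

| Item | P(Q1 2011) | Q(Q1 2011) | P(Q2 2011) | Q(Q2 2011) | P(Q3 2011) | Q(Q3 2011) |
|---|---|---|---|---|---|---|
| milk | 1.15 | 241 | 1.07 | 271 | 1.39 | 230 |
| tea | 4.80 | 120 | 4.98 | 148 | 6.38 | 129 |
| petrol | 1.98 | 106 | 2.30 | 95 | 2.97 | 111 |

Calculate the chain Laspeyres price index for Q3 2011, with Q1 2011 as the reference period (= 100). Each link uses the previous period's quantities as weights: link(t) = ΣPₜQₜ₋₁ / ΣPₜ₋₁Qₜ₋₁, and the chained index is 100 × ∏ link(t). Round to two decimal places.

Link Q1 2011→Q2 2011:
ΣP(Q2 2011)Q(Q1 2011) = 1.07×241 + 4.98×120 + 2.30×106 = 257.87 + 597.6 + 243.8 = 1099.27
ΣP(Q1 2011)Q(Q1 2011) = 1.15×241 + 4.80×120 + 1.98×106 = 277.15 + 576 + 209.88 = 1063.03
link = 1099.27/1063.03 = 1.034091
Link Q2 2011→Q3 2011:
ΣP(Q3 2011)Q(Q2 2011) = 1.39×271 + 6.38×148 + 2.97×95 = 376.69 + 944.24 + 282.15 = 1603.08
ΣP(Q2 2011)Q(Q2 2011) = 1.07×271 + 4.98×148 + 2.30×95 = 289.97 + 737.04 + 218.5 = 1245.51
link = 1603.08/1245.51 = 1.287087
Chained index = 100 × 1.034091 × 1.287087 = 133.0966

133.10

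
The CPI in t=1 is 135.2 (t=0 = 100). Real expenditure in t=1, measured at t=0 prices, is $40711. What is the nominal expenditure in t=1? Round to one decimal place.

55041.3

Nominal = Real × (Index/100) = 40711 × (135.2/100)
        = 40711 × 1.352 = 55041.2720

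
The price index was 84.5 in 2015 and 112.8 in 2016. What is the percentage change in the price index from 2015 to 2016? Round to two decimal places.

Change = (112.8 − 84.5) / 84.5 × 100
       = 28.3 / 84.5 × 100 = 33.4911%

33.49%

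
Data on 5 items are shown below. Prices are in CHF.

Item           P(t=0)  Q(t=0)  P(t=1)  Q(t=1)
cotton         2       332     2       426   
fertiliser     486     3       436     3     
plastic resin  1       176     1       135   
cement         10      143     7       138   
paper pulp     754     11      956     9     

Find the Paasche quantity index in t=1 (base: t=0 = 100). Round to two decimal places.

86.83

Paasche quantity index uses current-period prices as weights.
ΣP(t=1)·Q(t=1) = 2×426 + 436×3 + 1×135 + 7×138 + 956×9 = 852 + 1308 + 135 + 966 + 8604 = 11865
ΣP(t=1)·Q(t=0) = 2×332 + 436×3 + 1×176 + 7×143 + 956×11 = 664 + 1308 + 176 + 1001 + 10516 = 13665
Index = 11865 / 13665 × 100 = 86.8277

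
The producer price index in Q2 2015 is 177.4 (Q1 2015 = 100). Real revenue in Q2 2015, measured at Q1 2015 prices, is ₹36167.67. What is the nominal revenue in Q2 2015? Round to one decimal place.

64161.4

Nominal = Real × (Index/100) = 36167.67 × (177.4/100)
        = 36167.67 × 1.774 = 64161.4466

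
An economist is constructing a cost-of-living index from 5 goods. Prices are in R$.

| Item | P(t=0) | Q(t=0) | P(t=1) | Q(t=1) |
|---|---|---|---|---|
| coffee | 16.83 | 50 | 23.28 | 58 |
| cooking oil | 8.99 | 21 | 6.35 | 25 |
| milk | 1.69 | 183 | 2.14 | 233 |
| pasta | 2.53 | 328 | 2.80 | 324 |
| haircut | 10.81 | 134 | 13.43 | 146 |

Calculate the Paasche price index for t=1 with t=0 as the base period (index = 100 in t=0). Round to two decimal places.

122.11

Paasche price index uses current-period quantities as weights.
ΣP(t=1)·Q(t=1) = 23.28×58 + 6.35×25 + 2.14×233 + 2.80×324 + 13.43×146 = 1350.24 + 158.75 + 498.62 + 907.2 + 1960.78 = 4875.59
ΣP(t=0)·Q(t=1) = 16.83×58 + 8.99×25 + 1.69×233 + 2.53×324 + 10.81×146 = 976.14 + 224.75 + 393.77 + 819.72 + 1578.26 = 3992.64
Index = 4875.59 / 3992.64 × 100 = 122.1144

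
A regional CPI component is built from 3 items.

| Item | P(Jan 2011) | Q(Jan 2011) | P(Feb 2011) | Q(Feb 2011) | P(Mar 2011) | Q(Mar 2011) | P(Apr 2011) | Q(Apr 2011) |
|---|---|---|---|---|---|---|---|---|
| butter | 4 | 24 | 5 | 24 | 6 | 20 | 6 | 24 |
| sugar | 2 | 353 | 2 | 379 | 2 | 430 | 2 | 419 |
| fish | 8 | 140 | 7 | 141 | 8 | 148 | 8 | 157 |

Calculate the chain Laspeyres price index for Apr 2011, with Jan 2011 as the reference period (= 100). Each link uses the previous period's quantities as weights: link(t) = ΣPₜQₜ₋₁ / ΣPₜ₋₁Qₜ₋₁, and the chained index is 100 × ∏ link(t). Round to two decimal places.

Link Jan 2011→Feb 2011:
ΣP(Feb 2011)Q(Jan 2011) = 5×24 + 2×353 + 7×140 = 120 + 706 + 980 = 1806
ΣP(Jan 2011)Q(Jan 2011) = 4×24 + 2×353 + 8×140 = 96 + 706 + 1120 = 1922
link = 1806/1922 = 0.939646
Link Feb 2011→Mar 2011:
ΣP(Mar 2011)Q(Feb 2011) = 6×24 + 2×379 + 8×141 = 144 + 758 + 1128 = 2030
ΣP(Feb 2011)Q(Feb 2011) = 5×24 + 2×379 + 7×141 = 120 + 758 + 987 = 1865
link = 2030/1865 = 1.088472
Link Mar 2011→Apr 2011:
ΣP(Apr 2011)Q(Mar 2011) = 6×20 + 2×430 + 8×148 = 120 + 860 + 1184 = 2164
ΣP(Mar 2011)Q(Mar 2011) = 6×20 + 2×430 + 8×148 = 120 + 860 + 1184 = 2164
link = 2164/2164 = 1.000000
Chained index = 100 × 0.939646 × 1.088472 × 1.000000 = 102.2778

102.28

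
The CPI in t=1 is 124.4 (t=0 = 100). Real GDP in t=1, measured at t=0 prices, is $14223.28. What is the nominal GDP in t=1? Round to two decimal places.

17693.76

Nominal = Real × (Index/100) = 14223.28 × (124.4/100)
        = 14223.28 × 1.244 = 17693.7603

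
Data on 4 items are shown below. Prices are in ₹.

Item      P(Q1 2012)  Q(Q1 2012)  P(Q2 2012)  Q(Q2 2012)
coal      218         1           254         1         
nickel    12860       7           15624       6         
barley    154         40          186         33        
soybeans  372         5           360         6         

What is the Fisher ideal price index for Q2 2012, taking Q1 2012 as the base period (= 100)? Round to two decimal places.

Laspeyres component (base-period weights):
ΣP(Q2 2012)Q(Q1 2012) = 254×1 + 15624×7 + 186×40 + 360×5 = 254 + 109368 + 7440 + 1800 = 118862
ΣP(Q1 2012)Q(Q1 2012) = 218×1 + 12860×7 + 154×40 + 372×5 = 218 + 90020 + 6160 + 1860 = 98258
L = 118862 / 98258 × 100 = 120.9693
Paasche component (current-period weights):
ΣP(Q2 2012)Q(Q2 2012) = 254×1 + 15624×6 + 186×33 + 360×6 = 254 + 93744 + 6138 + 2160 = 102296
ΣP(Q1 2012)Q(Q2 2012) = 218×1 + 12860×6 + 154×33 + 372×6 = 218 + 77160 + 5082 + 2232 = 84692
P = 102296 / 84692 × 100 = 120.7859
Fisher = √(L × P) = √(120.9693 × 120.7859) = 120.8776

120.88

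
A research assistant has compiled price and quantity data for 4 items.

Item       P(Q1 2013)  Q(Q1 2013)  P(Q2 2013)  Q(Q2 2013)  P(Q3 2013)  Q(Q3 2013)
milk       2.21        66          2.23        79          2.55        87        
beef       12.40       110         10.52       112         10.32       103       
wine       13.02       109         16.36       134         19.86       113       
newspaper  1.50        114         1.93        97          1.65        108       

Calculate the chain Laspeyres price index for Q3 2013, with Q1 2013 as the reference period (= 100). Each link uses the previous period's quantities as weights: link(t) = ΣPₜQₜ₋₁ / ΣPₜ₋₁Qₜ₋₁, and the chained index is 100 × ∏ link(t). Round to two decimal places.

Link Q1 2013→Q2 2013:
ΣP(Q2 2013)Q(Q1 2013) = 2.23×66 + 10.52×110 + 16.36×109 + 1.93×114 = 147.18 + 1157.2 + 1783.24 + 220.02 = 3307.64
ΣP(Q1 2013)Q(Q1 2013) = 2.21×66 + 12.40×110 + 13.02×109 + 1.50×114 = 145.86 + 1364 + 1419.18 + 171 = 3100.04
link = 3307.64/3100.04 = 1.066967
Link Q2 2013→Q3 2013:
ΣP(Q3 2013)Q(Q2 2013) = 2.55×79 + 10.32×112 + 19.86×134 + 1.65×97 = 201.45 + 1155.84 + 2661.24 + 160.05 = 4178.58
ΣP(Q2 2013)Q(Q2 2013) = 2.23×79 + 10.52×112 + 16.36×134 + 1.93×97 = 176.17 + 1178.24 + 2192.24 + 187.21 = 3733.86
link = 4178.58/3733.86 = 1.119105
Chained index = 100 × 1.066967 × 1.119105 = 119.4048

119.40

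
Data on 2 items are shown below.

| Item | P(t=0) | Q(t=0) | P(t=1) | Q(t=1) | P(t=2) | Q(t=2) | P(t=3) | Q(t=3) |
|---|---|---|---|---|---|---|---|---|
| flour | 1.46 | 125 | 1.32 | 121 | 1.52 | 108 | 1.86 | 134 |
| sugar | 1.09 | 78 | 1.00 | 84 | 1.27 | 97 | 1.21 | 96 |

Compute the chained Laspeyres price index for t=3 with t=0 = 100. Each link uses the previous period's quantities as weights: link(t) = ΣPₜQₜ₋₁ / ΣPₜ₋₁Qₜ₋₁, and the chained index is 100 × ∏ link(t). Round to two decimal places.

119.95

Link t=0→t=1:
ΣP(t=1)Q(t=0) = 1.32×125 + 1.00×78 = 165 + 78 = 243
ΣP(t=0)Q(t=0) = 1.46×125 + 1.09×78 = 182.5 + 85.02 = 267.52
link = 243/267.52 = 0.908343
Link t=1→t=2:
ΣP(t=2)Q(t=1) = 1.52×121 + 1.27×84 = 183.92 + 106.68 = 290.6
ΣP(t=1)Q(t=1) = 1.32×121 + 1.00×84 = 159.72 + 84 = 243.72
link = 290.6/243.72 = 1.192352
Link t=2→t=3:
ΣP(t=3)Q(t=2) = 1.86×108 + 1.21×97 = 200.88 + 117.37 = 318.25
ΣP(t=2)Q(t=2) = 1.52×108 + 1.27×97 = 164.16 + 123.19 = 287.35
link = 318.25/287.35 = 1.107534
Chained index = 100 × 0.908343 × 1.192352 × 1.107534 = 119.9532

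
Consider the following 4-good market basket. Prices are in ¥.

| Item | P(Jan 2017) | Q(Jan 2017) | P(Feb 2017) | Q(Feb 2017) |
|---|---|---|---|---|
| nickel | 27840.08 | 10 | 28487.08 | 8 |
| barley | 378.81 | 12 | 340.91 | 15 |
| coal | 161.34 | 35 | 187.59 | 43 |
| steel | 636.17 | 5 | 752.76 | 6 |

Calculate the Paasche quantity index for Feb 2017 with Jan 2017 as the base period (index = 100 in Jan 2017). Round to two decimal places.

Paasche quantity index uses current-period prices as weights.
ΣP(Feb 2017)·Q(Feb 2017) = 28487.08×8 + 340.91×15 + 187.59×43 + 752.76×6 = 227896.64 + 5113.65 + 8066.37 + 4516.56 = 245593.22
ΣP(Feb 2017)·Q(Jan 2017) = 28487.08×10 + 340.91×12 + 187.59×35 + 752.76×5 = 284870.8 + 4090.92 + 6565.65 + 3763.8 = 299291.17
Index = 245593.22 / 299291.17 × 100 = 82.0583

82.06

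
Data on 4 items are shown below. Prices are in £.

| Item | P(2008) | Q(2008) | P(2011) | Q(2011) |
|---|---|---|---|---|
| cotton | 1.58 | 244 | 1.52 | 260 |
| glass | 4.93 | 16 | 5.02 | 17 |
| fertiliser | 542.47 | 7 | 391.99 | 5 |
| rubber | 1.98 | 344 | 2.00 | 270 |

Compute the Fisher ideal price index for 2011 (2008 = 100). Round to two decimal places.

Laspeyres component (base-period weights):
ΣP(2011)Q(2008) = 1.52×244 + 5.02×16 + 391.99×7 + 2.00×344 = 370.88 + 80.32 + 2743.93 + 688 = 3883.13
ΣP(2008)Q(2008) = 1.58×244 + 4.93×16 + 542.47×7 + 1.98×344 = 385.52 + 78.88 + 3797.29 + 681.12 = 4942.81
L = 3883.13 / 4942.81 × 100 = 78.5612
Paasche component (current-period weights):
ΣP(2011)Q(2011) = 1.52×260 + 5.02×17 + 391.99×5 + 2.00×270 = 395.2 + 85.34 + 1959.95 + 540 = 2980.49
ΣP(2008)Q(2011) = 1.58×260 + 4.93×17 + 542.47×5 + 1.98×270 = 410.8 + 83.81 + 2712.35 + 534.6 = 3741.56
P = 2980.49 / 3741.56 × 100 = 79.6590
Fisher = √(L × P) = √(78.5612 × 79.6590) = 79.1082

79.11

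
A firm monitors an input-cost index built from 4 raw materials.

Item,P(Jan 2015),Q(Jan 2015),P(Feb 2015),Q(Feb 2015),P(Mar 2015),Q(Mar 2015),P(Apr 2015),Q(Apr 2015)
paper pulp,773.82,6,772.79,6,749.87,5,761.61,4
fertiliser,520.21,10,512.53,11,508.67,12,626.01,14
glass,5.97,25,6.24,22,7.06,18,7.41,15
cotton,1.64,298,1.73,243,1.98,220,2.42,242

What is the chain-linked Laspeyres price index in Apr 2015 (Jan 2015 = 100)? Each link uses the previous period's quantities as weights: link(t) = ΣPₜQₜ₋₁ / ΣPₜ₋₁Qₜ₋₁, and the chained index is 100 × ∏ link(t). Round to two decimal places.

113.46

Link Jan 2015→Feb 2015:
ΣP(Feb 2015)Q(Jan 2015) = 772.79×6 + 512.53×10 + 6.24×25 + 1.73×298 = 4636.74 + 5125.3 + 156 + 515.54 = 10433.58
ΣP(Jan 2015)Q(Jan 2015) = 773.82×6 + 520.21×10 + 5.97×25 + 1.64×298 = 4642.92 + 5202.1 + 149.25 + 488.72 = 10482.99
link = 10433.58/10482.99 = 0.995287
Link Feb 2015→Mar 2015:
ΣP(Mar 2015)Q(Feb 2015) = 749.87×6 + 508.67×11 + 7.06×22 + 1.98×243 = 4499.22 + 5595.37 + 155.32 + 481.14 = 10731.05
ΣP(Feb 2015)Q(Feb 2015) = 772.79×6 + 512.53×11 + 6.24×22 + 1.73×243 = 4636.74 + 5637.83 + 137.28 + 420.39 = 10832.24
link = 10731.05/10832.24 = 0.990658
Link Mar 2015→Apr 2015:
ΣP(Apr 2015)Q(Mar 2015) = 761.61×5 + 626.01×12 + 7.41×18 + 2.42×220 = 3808.05 + 7512.12 + 133.38 + 532.4 = 11985.95
ΣP(Mar 2015)Q(Mar 2015) = 749.87×5 + 508.67×12 + 7.06×18 + 1.98×220 = 3749.35 + 6104.04 + 127.08 + 435.6 = 10416.07
link = 11985.95/10416.07 = 1.150717
Chained index = 100 × 0.995287 × 0.990658 × 1.150717 = 113.4595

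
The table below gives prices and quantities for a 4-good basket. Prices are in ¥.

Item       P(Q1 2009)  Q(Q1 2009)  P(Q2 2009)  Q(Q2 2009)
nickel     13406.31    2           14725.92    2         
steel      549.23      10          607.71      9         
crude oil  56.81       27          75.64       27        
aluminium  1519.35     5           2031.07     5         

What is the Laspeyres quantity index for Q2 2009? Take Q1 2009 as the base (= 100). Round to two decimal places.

98.67

Laspeyres quantity index uses base-period prices as weights.
ΣP(Q1 2009)·Q(Q2 2009) = 13406.31×2 + 549.23×9 + 56.81×27 + 1519.35×5 = 26812.62 + 4943.07 + 1533.87 + 7596.75 = 40886.31
ΣP(Q1 2009)·Q(Q1 2009) = 13406.31×2 + 549.23×10 + 56.81×27 + 1519.35×5 = 26812.62 + 5492.3 + 1533.87 + 7596.75 = 41435.54
Index = 40886.31 / 41435.54 × 100 = 98.6745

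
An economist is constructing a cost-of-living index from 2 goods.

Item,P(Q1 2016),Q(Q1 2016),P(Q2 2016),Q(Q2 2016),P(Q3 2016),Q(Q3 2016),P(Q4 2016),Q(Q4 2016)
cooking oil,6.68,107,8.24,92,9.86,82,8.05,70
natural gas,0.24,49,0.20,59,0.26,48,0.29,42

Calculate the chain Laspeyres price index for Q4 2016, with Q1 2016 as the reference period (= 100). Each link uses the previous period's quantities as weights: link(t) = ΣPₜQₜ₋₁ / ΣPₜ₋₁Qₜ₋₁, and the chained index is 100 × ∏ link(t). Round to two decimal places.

Link Q1 2016→Q2 2016:
ΣP(Q2 2016)Q(Q1 2016) = 8.24×107 + 0.20×49 = 881.68 + 9.8 = 891.48
ΣP(Q1 2016)Q(Q1 2016) = 6.68×107 + 0.24×49 = 714.76 + 11.76 = 726.52
link = 891.48/726.52 = 1.227055
Link Q2 2016→Q3 2016:
ΣP(Q3 2016)Q(Q2 2016) = 9.86×92 + 0.26×59 = 907.12 + 15.34 = 922.46
ΣP(Q2 2016)Q(Q2 2016) = 8.24×92 + 0.20×59 = 758.08 + 11.8 = 769.88
link = 922.46/769.88 = 1.198187
Link Q3 2016→Q4 2016:
ΣP(Q4 2016)Q(Q3 2016) = 8.05×82 + 0.29×48 = 660.1 + 13.92 = 674.02
ΣP(Q3 2016)Q(Q3 2016) = 9.86×82 + 0.26×48 = 808.52 + 12.48 = 821
link = 674.02/821 = 0.820974
Chained index = 100 × 1.227055 × 1.198187 × 0.820974 = 120.7030

120.70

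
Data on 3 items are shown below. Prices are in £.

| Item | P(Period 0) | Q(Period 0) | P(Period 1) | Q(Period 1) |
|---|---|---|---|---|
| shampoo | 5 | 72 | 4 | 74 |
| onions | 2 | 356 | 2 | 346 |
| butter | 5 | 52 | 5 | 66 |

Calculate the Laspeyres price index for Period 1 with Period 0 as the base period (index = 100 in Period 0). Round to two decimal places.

94.59

Laspeyres price index uses base-period quantities as weights.
ΣP(Period 1)·Q(Period 0) = 4×72 + 2×356 + 5×52 = 288 + 712 + 260 = 1260
ΣP(Period 0)·Q(Period 0) = 5×72 + 2×356 + 5×52 = 360 + 712 + 260 = 1332
Index = 1260 / 1332 × 100 = 94.5946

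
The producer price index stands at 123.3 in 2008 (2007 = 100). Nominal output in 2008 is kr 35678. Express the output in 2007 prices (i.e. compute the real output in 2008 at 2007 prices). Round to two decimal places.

Real = Nominal ÷ (Index/100) = 35678 ÷ (123.3/100)
     = 35678 ÷ 1.233 = 28935.9286

28935.93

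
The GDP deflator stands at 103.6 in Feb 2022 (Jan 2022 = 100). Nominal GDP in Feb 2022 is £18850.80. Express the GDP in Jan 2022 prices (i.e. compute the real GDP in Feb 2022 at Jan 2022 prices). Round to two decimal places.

18195.75

Real = Nominal ÷ (Index/100) = 18850.80 ÷ (103.6/100)
     = 18850.80 ÷ 1.036 = 18195.7529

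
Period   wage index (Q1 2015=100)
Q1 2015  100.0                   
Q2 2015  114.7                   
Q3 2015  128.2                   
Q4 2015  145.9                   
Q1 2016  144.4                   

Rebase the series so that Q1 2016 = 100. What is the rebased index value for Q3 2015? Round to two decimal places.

88.78

Rebased(Q3 2015) = 128.2 / 144.4 × 100 = 88.7812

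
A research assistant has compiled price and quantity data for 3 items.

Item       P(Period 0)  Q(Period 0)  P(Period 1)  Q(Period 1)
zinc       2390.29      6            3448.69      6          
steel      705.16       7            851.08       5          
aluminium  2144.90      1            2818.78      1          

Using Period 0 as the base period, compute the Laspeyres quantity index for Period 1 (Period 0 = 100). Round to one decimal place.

Laspeyres quantity index uses base-period prices as weights.
ΣP(Period 0)·Q(Period 1) = 2390.29×6 + 705.16×5 + 2144.90×1 = 14341.74 + 3525.8 + 2144.9 = 20012.44
ΣP(Period 0)·Q(Period 0) = 2390.29×6 + 705.16×7 + 2144.90×1 = 14341.74 + 4936.12 + 2144.9 = 21422.76
Index = 20012.44 / 21422.76 × 100 = 93.4167

93.4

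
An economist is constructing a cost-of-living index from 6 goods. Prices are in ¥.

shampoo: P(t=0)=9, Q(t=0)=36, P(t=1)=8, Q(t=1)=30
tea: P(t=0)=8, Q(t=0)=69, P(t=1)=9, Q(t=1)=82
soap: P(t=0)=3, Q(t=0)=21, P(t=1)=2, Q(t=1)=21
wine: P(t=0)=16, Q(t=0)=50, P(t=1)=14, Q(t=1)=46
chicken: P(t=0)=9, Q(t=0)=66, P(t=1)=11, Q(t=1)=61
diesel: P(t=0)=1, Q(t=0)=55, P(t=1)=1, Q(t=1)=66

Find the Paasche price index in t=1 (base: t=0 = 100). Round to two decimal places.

102.61

Paasche price index uses current-period quantities as weights.
ΣP(t=1)·Q(t=1) = 8×30 + 9×82 + 2×21 + 14×46 + 11×61 + 1×66 = 240 + 738 + 42 + 644 + 671 + 66 = 2401
ΣP(t=0)·Q(t=1) = 9×30 + 8×82 + 3×21 + 16×46 + 9×61 + 1×66 = 270 + 656 + 63 + 736 + 549 + 66 = 2340
Index = 2401 / 2340 × 100 = 102.6068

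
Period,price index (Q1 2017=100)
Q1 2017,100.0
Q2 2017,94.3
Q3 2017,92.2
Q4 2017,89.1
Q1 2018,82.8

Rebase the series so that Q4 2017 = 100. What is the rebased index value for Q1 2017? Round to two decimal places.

112.23

Rebased(Q1 2017) = 100.0 / 89.1 × 100 = 112.2334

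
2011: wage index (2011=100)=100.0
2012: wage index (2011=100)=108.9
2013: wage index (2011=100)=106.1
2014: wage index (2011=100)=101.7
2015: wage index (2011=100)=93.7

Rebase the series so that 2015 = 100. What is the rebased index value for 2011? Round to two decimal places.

106.72

Rebased(2011) = 100.0 / 93.7 × 100 = 106.7236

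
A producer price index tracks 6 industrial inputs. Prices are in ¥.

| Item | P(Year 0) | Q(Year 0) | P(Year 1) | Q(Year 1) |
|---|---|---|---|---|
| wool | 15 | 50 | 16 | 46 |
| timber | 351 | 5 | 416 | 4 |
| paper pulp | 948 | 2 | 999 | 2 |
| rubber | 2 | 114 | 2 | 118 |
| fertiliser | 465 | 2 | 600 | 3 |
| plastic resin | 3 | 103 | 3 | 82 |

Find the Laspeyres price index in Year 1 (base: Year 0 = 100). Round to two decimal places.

112.73

Laspeyres price index uses base-period quantities as weights.
ΣP(Year 1)·Q(Year 0) = 16×50 + 416×5 + 999×2 + 2×114 + 600×2 + 3×103 = 800 + 2080 + 1998 + 228 + 1200 + 309 = 6615
ΣP(Year 0)·Q(Year 0) = 15×50 + 351×5 + 948×2 + 2×114 + 465×2 + 3×103 = 750 + 1755 + 1896 + 228 + 930 + 309 = 5868
Index = 6615 / 5868 × 100 = 112.7301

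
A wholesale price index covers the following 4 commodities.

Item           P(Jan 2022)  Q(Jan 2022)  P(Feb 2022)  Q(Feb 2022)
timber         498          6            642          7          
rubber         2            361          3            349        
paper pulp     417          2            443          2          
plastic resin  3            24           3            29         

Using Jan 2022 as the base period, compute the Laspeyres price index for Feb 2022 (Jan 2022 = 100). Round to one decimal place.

Laspeyres price index uses base-period quantities as weights.
ΣP(Feb 2022)·Q(Jan 2022) = 642×6 + 3×361 + 443×2 + 3×24 = 3852 + 1083 + 886 + 72 = 5893
ΣP(Jan 2022)·Q(Jan 2022) = 498×6 + 2×361 + 417×2 + 3×24 = 2988 + 722 + 834 + 72 = 4616
Index = 5893 / 4616 × 100 = 127.6646

127.7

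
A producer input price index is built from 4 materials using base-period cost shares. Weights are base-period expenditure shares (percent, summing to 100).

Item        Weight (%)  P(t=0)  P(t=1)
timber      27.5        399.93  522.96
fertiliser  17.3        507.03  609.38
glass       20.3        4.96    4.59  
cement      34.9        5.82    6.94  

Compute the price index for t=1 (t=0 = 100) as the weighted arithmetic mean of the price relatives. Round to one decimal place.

117.2

timber: 27.5 × (522.96/399.93) = 27.5 × 1.307629 = 35.9598
fertiliser: 17.3 × (609.38/507.03) = 17.3 × 1.201862 = 20.7922
glass: 20.3 × (4.59/4.96) = 20.3 × 0.925403 = 18.7857
cement: 34.9 × (6.94/5.82) = 34.9 × 1.192440 = 41.6162
Index = Σ wᵢ·(p₁ᵢ/p₀ᵢ) = 35.9598 + 20.7922 + 18.7857 + 41.6162 = 117.1538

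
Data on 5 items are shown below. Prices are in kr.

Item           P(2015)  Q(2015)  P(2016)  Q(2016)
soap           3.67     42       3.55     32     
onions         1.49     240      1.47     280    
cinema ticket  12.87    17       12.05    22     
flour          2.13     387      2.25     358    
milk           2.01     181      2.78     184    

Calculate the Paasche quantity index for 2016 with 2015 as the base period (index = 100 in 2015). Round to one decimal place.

Paasche quantity index uses current-period prices as weights.
ΣP(2016)·Q(2016) = 3.55×32 + 1.47×280 + 12.05×22 + 2.25×358 + 2.78×184 = 113.6 + 411.6 + 265.1 + 805.5 + 511.52 = 2107.32
ΣP(2016)·Q(2015) = 3.55×42 + 1.47×240 + 12.05×17 + 2.25×387 + 2.78×181 = 149.1 + 352.8 + 204.85 + 870.75 + 503.18 = 2080.68
Index = 2107.32 / 2080.68 × 100 = 101.2804

101.3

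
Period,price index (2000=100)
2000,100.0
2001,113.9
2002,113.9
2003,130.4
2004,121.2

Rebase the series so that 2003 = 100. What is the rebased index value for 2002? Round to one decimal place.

Rebased(2002) = 113.9 / 130.4 × 100 = 87.3466

87.3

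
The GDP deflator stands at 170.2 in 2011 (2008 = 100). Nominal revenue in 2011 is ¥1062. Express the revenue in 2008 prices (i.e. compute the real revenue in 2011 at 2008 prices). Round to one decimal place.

624.0

Real = Nominal ÷ (Index/100) = 1062 ÷ (170.2/100)
     = 1062 ÷ 1.702 = 623.9718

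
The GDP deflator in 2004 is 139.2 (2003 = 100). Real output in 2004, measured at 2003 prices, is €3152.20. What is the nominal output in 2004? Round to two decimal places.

Nominal = Real × (Index/100) = 3152.20 × (139.2/100)
        = 3152.20 × 1.392 = 4387.8624

4387.86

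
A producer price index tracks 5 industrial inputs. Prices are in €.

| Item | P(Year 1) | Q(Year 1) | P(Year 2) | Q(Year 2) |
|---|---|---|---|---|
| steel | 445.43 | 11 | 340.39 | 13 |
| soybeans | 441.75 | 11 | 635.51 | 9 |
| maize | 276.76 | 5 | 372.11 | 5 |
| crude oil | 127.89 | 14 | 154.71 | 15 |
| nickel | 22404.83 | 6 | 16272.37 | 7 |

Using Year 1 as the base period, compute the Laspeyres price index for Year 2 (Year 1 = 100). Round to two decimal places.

Laspeyres price index uses base-period quantities as weights.
ΣP(Year 2)·Q(Year 1) = 340.39×11 + 635.51×11 + 372.11×5 + 154.71×14 + 16272.37×6 = 3744.29 + 6990.61 + 1860.55 + 2165.94 + 97634.22 = 112395.61
ΣP(Year 1)·Q(Year 1) = 445.43×11 + 441.75×11 + 276.76×5 + 127.89×14 + 22404.83×6 = 4899.73 + 4859.25 + 1383.8 + 1790.46 + 134428.98 = 147362.22
Index = 112395.61 / 147362.22 × 100 = 76.2717

76.27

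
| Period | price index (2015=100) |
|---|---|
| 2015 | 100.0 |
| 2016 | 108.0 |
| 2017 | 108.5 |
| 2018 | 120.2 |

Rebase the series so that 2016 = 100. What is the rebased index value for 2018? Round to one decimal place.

111.3

Rebased(2018) = 120.2 / 108.0 × 100 = 111.2963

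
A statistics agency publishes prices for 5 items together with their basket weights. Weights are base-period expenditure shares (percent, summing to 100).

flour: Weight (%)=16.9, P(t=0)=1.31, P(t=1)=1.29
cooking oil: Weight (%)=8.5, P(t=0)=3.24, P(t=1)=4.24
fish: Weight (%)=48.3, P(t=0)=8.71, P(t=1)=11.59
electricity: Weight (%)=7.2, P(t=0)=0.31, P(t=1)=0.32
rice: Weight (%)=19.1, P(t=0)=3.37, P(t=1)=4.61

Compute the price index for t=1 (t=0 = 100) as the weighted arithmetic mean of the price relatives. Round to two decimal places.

125.60

flour: 16.9 × (1.29/1.31) = 16.9 × 0.984733 = 16.6420
cooking oil: 8.5 × (4.24/3.24) = 8.5 × 1.308642 = 11.1235
fish: 48.3 × (11.59/8.71) = 48.3 × 1.330654 = 64.2706
electricity: 7.2 × (0.32/0.31) = 7.2 × 1.032258 = 7.4323
rice: 19.1 × (4.61/3.37) = 19.1 × 1.367953 = 26.1279
Index = Σ wᵢ·(p₁ᵢ/p₀ᵢ) = 16.6420 + 11.1235 + 64.2706 + 7.4323 + 26.1279 = 125.5962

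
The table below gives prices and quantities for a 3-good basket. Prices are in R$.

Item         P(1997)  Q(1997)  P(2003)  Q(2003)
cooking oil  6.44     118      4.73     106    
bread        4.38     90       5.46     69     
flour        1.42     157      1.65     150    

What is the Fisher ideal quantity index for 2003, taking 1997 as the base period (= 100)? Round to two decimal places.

Laspeyres component (base-period weights):
ΣP(1997)Q(2003) = 6.44×106 + 4.38×69 + 1.42×150 = 682.64 + 302.22 + 213 = 1197.86
ΣP(1997)Q(1997) = 6.44×118 + 4.38×90 + 1.42×157 = 759.92 + 394.2 + 222.94 = 1377.06
L = 1197.86 / 1377.06 × 100 = 86.9868
Paasche component (current-period weights):
ΣP(2003)Q(2003) = 4.73×106 + 5.46×69 + 1.65×150 = 501.38 + 376.74 + 247.5 = 1125.62
ΣP(2003)Q(1997) = 4.73×118 + 5.46×90 + 1.65×157 = 558.14 + 491.4 + 259.05 = 1308.59
P = 1125.62 / 1308.59 × 100 = 86.0178
Fisher = √(L × P) = √(86.9868 × 86.0178) = 86.5009

86.50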